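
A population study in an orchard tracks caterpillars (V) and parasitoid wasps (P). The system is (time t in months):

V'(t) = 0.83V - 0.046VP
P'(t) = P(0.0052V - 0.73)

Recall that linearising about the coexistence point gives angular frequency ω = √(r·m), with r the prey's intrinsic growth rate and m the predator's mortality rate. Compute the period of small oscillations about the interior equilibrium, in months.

Here r = 0.83 and m = 0.73, so r·m = 0.606.
ω = √0.606 = 0.778 per month, hence T = 2π/ω ≈ 8.07 months.

T ≈ 8.07 months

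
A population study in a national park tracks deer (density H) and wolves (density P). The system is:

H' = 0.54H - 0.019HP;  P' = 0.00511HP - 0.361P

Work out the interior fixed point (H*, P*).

Set dP/dt = 0 with P > 0: 0.00511H - 0.361 = 0, so H* = 0.361/0.00511 = 70.6.
Set dH/dt = 0 with H > 0: 0.54 - 0.019P = 0, so P* = 0.54/0.019 = 28.4.

H* ≈ 70.6, P* ≈ 28.4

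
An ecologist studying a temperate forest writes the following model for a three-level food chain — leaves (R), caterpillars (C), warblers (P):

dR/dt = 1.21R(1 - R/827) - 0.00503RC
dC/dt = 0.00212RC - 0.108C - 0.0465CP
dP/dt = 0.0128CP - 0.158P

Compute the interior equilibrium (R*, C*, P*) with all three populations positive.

R* ≈ 785, C* ≈ 12.3, P* ≈ 33.4

From dP/dt = 0: 0.0128C* = 0.158, so C* = 12.3.
From dR/dt = 0: 1.21(1 - R*/827) = 0.00503·12.3, giving R* = 827·(1 - 0.0513) = 785.
From dC/dt = 0: 0.00212·785 - 0.108 = 0.0465P*, so P* = 1.56/0.0465 = 33.4.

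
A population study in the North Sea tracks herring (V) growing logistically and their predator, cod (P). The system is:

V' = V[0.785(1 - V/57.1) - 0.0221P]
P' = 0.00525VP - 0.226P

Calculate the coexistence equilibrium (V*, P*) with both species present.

V* ≈ 43, P* ≈ 8.74

From dP/dt = 0 with P > 0: 0.00525V* = 0.226, so V* = 43.
Substitute into dV/dt = 0: 0.785(1 - 43/57.1) = 0.0221P*.
The bracket is 0.246, giving P* = 0.193/0.0221 = 8.74.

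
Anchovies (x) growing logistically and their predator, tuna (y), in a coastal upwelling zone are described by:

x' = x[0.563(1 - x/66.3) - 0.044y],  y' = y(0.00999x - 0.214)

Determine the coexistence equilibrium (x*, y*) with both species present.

From dy/dt = 0 with y > 0: 0.00999x* = 0.214, so x* = 21.4.
Substitute into dx/dt = 0: 0.563(1 - 21.4/66.3) = 0.044y*.
The bracket is 0.677, giving y* = 0.381/0.044 = 8.66.

x* ≈ 21.4, y* ≈ 8.66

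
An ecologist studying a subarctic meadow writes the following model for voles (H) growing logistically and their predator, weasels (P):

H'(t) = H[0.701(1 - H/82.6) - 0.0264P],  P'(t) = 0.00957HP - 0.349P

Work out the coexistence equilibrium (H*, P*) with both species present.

H* ≈ 36.5, P* ≈ 14.8

From dP/dt = 0 with P > 0: 0.00957H* = 0.349, so H* = 36.5.
Substitute into dH/dt = 0: 0.701(1 - 36.5/82.6) = 0.0264P*.
The bracket is 0.558, giving P* = 0.392/0.0264 = 14.8.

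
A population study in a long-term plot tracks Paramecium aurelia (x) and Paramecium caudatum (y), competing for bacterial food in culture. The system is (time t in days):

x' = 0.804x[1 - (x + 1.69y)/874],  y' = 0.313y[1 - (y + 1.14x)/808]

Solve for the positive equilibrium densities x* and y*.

x* ≈ 530, y* ≈ 203

Setting both brackets to zero gives the nullclines x + 1.69y = 874 and 1.14x + y = 808.
Substituting y = 808 - 1.14x into the first: x(1 - 1.69·1.14) = 874 - 1.69·808.
So x* = -492/-0.927 = 530, and then y* = 808 - 1.14·530 = 203.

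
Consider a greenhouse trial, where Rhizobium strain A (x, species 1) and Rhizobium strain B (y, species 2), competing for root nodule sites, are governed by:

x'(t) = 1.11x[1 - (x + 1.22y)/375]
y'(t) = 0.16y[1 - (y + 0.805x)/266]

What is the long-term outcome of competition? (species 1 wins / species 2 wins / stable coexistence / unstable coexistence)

Compare the nullcline intercepts: K1/α12 = 375/1.22 = 307 > K2 = 266; K2/α21 = 266/0.805 = 330 < K1 = 375.
Since the inequalities point opposite ways, species 1 can invade but species 2 cannot.

species 1 excludes species 2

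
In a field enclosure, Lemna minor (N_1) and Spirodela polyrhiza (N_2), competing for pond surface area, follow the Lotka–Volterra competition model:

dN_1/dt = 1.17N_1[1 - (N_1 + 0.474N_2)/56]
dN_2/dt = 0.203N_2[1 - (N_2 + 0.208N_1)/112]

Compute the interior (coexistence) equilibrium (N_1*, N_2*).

Setting both brackets to zero gives the nullclines N_1 + 0.474N_2 = 56 and 0.208N_1 + N_2 = 112.
Substituting N_2 = 112 - 0.208N_1 into the first: N_1(1 - 0.474·0.208) = 56 - 0.474·112.
So N_1* = 2.91/0.901 = 3.23, and then N_2* = 112 - 0.208·3.23 = 111.

N_1* ≈ 3.23, N_2* ≈ 111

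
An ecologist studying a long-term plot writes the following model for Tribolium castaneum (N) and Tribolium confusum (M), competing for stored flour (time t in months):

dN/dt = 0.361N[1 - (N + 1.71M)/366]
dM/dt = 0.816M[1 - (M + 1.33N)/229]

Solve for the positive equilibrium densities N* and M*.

Setting both brackets to zero gives the nullclines N + 1.71M = 366 and 1.33N + M = 229.
Substituting M = 229 - 1.33N into the first: N(1 - 1.71·1.33) = 366 - 1.71·229.
So N* = -25.6/-1.27 = 20.1, and then M* = 229 - 1.33·20.1 = 202.

N* ≈ 20.1, M* ≈ 202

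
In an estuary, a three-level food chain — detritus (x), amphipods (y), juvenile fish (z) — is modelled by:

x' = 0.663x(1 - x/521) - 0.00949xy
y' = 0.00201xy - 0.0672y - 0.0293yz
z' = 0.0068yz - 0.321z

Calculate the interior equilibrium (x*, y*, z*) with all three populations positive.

From dz/dt = 0: 0.0068y* = 0.321, so y* = 47.2.
From dx/dt = 0: 0.663(1 - x*/521) = 0.00949·47.2, giving x* = 521·(1 - 0.676) = 169.
From dy/dt = 0: 0.00201·169 - 0.0672 = 0.0293z*, so z* = 0.272/0.0293 = 9.3.

x* ≈ 169, y* ≈ 47.2, z* ≈ 9.3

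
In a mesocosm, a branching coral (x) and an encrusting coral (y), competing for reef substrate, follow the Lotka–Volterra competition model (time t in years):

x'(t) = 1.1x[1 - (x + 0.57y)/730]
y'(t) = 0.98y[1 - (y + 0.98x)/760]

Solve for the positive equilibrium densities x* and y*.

Setting both brackets to zero gives the nullclines x + 0.57y = 730 and 0.98x + y = 760.
Substituting y = 760 - 0.98x into the first: x(1 - 0.57·0.98) = 730 - 0.57·760.
So x* = 297/0.441 = 672, and then y* = 760 - 0.98·672 = 101.

x* ≈ 672, y* ≈ 101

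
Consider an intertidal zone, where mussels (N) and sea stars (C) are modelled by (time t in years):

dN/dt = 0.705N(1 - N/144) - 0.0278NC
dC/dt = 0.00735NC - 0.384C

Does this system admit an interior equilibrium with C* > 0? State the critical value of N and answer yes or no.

Threshold N = 52.2; K > 52.2, so yes, the predator persists.

The predator equation gives dC/dt > 0 only when N > 0.384/0.00735 = 52.2.
Without the predator, N → K = 144. Since 144 > 52.2, the predator can invade and persist.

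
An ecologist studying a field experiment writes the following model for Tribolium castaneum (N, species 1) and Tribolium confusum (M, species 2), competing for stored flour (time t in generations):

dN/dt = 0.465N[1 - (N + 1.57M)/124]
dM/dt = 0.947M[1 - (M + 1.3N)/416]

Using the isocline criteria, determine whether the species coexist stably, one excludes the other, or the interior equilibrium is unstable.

Compare the nullcline intercepts: K1/α12 = 124/1.57 = 79 < K2 = 416; K2/α21 = 416/1.3 = 320 > K1 = 124.
Since the inequalities point opposite ways, species 2 can invade but species 1 cannot.

species 2 excludes species 1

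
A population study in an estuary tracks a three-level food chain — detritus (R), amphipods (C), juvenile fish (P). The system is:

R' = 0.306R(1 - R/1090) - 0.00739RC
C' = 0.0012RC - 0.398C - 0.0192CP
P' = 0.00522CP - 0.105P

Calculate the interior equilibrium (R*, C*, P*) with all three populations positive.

From dP/dt = 0: 0.00522C* = 0.105, so C* = 20.1.
From dR/dt = 0: 0.306(1 - R*/1090) = 0.00739·20.1, giving R* = 1090·(1 - 0.486) = 560.
From dC/dt = 0: 0.0012·560 - 0.398 = 0.0192P*, so P* = 0.275/0.0192 = 14.3.

R* ≈ 560, C* ≈ 20.1, P* ≈ 14.3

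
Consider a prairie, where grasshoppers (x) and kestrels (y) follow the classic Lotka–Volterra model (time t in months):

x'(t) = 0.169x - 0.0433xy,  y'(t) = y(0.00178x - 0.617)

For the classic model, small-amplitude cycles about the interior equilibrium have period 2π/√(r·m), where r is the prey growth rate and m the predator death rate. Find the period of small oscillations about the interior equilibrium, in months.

T ≈ 19.5 months

Here r = 0.169 and m = 0.617, so r·m = 0.104.
ω = √0.104 = 0.323 per month, hence T = 2π/ω ≈ 19.5 months.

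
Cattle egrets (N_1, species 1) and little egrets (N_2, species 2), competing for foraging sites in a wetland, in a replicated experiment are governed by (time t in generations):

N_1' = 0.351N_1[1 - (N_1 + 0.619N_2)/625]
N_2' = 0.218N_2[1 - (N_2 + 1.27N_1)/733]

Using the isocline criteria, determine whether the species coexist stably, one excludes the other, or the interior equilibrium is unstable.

species 1 excludes species 2

Compare the nullcline intercepts: K1/α12 = 625/0.619 = 1010 > K2 = 733; K2/α21 = 733/1.27 = 577 < K1 = 625.
Since the inequalities point opposite ways, species 1 can invade but species 2 cannot.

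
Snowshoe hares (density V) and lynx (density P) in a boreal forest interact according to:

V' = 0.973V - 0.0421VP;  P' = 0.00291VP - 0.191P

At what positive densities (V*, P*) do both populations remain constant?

Set dP/dt = 0 with P > 0: 0.00291V - 0.191 = 0, so V* = 0.191/0.00291 = 65.6.
Set dV/dt = 0 with V > 0: 0.973 - 0.0421P = 0, so P* = 0.973/0.0421 = 23.1.

V* ≈ 65.6, P* ≈ 23.1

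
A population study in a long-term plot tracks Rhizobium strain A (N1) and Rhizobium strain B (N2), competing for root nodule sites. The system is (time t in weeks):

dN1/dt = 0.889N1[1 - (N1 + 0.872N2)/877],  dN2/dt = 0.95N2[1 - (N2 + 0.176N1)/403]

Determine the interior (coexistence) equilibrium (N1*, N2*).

Setting both brackets to zero gives the nullclines N1 + 0.872N2 = 877 and 0.176N1 + N2 = 403.
Substituting N2 = 403 - 0.176N1 into the first: N1(1 - 0.872·0.176) = 877 - 0.872·403.
So N1* = 526/0.847 = 621, and then N2* = 403 - 0.176·621 = 294.

N1* ≈ 621, N2* ≈ 294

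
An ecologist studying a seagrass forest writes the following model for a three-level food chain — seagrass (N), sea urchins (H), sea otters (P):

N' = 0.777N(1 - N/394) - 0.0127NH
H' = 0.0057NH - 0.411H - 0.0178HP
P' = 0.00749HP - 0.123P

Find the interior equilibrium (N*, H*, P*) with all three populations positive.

From dP/dt = 0: 0.00749H* = 0.123, so H* = 16.4.
From dN/dt = 0: 0.777(1 - N*/394) = 0.0127·16.4, giving N* = 394·(1 - 0.268) = 288.
From dH/dt = 0: 0.0057·288 - 0.411 = 0.0178P*, so P* = 1.23/0.0178 = 69.2.

N* ≈ 288, H* ≈ 16.4, P* ≈ 69.2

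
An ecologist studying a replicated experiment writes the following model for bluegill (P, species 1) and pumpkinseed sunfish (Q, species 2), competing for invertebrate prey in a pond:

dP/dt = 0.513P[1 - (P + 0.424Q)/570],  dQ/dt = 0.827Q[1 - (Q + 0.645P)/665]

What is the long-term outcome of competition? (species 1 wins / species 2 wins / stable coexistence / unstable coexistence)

Compare the nullcline intercepts: K1/α12 = 570/0.424 = 1340 > K2 = 665; K2/α21 = 665/0.645 = 1030 > K1 = 570.
Since both inequalities hold, each species can invade when rare, so the interior equilibrium is stable.

stable coexistence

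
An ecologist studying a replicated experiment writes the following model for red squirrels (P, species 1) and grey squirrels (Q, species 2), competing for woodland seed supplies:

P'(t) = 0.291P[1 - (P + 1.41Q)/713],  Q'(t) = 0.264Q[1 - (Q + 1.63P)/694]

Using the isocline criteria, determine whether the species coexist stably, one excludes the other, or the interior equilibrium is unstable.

unstable coexistence (outcome depends on initial conditions)

Compare the nullcline intercepts: K1/α12 = 713/1.41 = 506 < K2 = 694; K2/α21 = 694/1.63 = 426 < K1 = 713.
Since both are reversed, neither can invade when rare; the interior point is a saddle.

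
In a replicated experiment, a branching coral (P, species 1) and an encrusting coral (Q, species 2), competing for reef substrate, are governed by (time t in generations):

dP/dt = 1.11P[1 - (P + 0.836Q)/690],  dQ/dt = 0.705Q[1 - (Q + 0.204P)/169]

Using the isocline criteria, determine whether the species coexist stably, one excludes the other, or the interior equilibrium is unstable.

Compare the nullcline intercepts: K1/α12 = 690/0.836 = 825 > K2 = 169; K2/α21 = 169/0.204 = 828 > K1 = 690.
Since both inequalities hold, each species can invade when rare, so the interior equilibrium is stable.

stable coexistence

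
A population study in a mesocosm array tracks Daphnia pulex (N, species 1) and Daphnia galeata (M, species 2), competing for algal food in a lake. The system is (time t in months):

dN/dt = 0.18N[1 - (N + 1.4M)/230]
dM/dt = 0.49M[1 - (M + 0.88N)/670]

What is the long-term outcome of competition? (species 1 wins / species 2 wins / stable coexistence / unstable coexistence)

Compare the nullcline intercepts: K1/α12 = 230/1.4 = 164 < K2 = 670; K2/α21 = 670/0.88 = 761 > K1 = 230.
Since the inequalities point opposite ways, species 2 can invade but species 1 cannot.

species 2 excludes species 1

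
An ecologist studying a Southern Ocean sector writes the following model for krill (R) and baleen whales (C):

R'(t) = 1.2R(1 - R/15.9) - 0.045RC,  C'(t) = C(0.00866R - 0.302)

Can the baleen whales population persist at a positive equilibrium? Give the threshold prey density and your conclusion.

The predator equation gives dC/dt > 0 only when R > 0.302/0.00866 = 34.9.
Without the predator, R → K = 15.9. Since 15.9 < 34.9, the predator cannot invade.

Threshold R = 34.9; K < 34.9, so no, the predator goes extinct.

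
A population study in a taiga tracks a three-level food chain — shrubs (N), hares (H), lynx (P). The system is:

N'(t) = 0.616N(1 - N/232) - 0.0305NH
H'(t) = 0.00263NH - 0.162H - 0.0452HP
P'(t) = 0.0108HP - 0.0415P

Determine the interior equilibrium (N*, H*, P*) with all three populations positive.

N* ≈ 188, H* ≈ 3.84, P* ≈ 7.35

From dP/dt = 0: 0.0108H* = 0.0415, so H* = 3.84.
From dN/dt = 0: 0.616(1 - N*/232) = 0.0305·3.84, giving N* = 232·(1 - 0.19) = 188.
From dH/dt = 0: 0.00263·188 - 0.162 = 0.0452P*, so P* = 0.332/0.0452 = 7.35.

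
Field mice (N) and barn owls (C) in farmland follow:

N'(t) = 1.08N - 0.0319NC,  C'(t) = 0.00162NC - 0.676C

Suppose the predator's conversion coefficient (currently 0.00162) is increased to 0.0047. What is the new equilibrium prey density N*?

At the interior fixed point, setting dC/dt = 0 with C > 0 fixes N* = (predator death rate)/(NC coefficient) — independent of the other coefficients.
With the change, N* = 0.676/0.0047 = 144; it falls from 417.

N* ≈ 144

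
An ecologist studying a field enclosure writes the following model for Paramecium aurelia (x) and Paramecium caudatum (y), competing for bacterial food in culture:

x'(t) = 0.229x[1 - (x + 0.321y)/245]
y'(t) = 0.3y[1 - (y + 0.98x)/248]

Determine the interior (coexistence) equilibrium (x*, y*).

Setting both brackets to zero gives the nullclines x + 0.321y = 245 and 0.98x + y = 248.
Substituting y = 248 - 0.98x into the first: x(1 - 0.321·0.98) = 245 - 0.321·248.
So x* = 165/0.685 = 241, and then y* = 248 - 0.98·241 = 11.5.

x* ≈ 241, y* ≈ 11.5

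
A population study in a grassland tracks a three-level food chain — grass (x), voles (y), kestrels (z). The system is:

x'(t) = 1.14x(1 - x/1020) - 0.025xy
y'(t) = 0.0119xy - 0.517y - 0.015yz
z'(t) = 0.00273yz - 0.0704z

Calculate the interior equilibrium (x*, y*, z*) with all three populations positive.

x* ≈ 443, y* ≈ 25.8, z* ≈ 317

From dz/dt = 0: 0.00273y* = 0.0704, so y* = 25.8.
From dx/dt = 0: 1.14(1 - x*/1020) = 0.025·25.8, giving x* = 1020·(1 - 0.566) = 443.
From dy/dt = 0: 0.0119·443 - 0.517 = 0.015z*, so z* = 4.76/0.015 = 317.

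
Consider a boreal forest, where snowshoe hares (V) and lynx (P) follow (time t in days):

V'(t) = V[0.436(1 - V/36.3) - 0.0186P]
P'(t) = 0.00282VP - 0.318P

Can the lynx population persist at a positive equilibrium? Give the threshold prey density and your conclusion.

Threshold V = 113; K < 113, so no, the predator goes extinct.

The predator equation gives dP/dt > 0 only when V > 0.318/0.00282 = 113.
Without the predator, V → K = 36.3. Since 36.3 < 113, the predator cannot invade.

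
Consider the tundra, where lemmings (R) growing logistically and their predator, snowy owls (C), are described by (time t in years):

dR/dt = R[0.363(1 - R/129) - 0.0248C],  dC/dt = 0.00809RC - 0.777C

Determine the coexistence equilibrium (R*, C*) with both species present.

From dC/dt = 0 with C > 0: 0.00809R* = 0.777, so R* = 96.
Substitute into dR/dt = 0: 0.363(1 - 96/129) = 0.0248C*.
The bracket is 0.255, giving C* = 0.0927/0.0248 = 3.74.

R* ≈ 96, C* ≈ 3.74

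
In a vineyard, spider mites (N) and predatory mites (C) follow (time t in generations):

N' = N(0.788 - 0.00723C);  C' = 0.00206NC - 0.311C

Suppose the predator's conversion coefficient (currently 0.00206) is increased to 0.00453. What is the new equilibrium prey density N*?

At the interior fixed point, setting dC/dt = 0 with C > 0 fixes N* = (predator death rate)/(NC coefficient) — independent of the other coefficients.
With the change, N* = 0.311/0.00453 = 68.7; it falls from 151.

N* ≈ 68.7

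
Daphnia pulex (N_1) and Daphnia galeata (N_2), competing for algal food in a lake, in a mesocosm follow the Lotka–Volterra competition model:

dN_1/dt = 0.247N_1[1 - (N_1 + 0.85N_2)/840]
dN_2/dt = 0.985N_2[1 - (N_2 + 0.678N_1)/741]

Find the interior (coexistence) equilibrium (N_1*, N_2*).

N_1* ≈ 496, N_2* ≈ 405

Setting both brackets to zero gives the nullclines N_1 + 0.85N_2 = 840 and 0.678N_1 + N_2 = 741.
Substituting N_2 = 741 - 0.678N_1 into the first: N_1(1 - 0.85·0.678) = 840 - 0.85·741.
So N_1* = 210/0.424 = 496, and then N_2* = 741 - 0.678·496 = 405.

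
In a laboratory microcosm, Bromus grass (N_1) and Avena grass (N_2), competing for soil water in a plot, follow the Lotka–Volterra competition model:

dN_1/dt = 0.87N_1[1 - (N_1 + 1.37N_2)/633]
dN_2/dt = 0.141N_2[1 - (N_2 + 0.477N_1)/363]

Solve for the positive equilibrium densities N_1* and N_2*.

N_1* ≈ 392, N_2* ≈ 176

Setting both brackets to zero gives the nullclines N_1 + 1.37N_2 = 633 and 0.477N_1 + N_2 = 363.
Substituting N_2 = 363 - 0.477N_1 into the first: N_1(1 - 1.37·0.477) = 633 - 1.37·363.
So N_1* = 136/0.347 = 392, and then N_2* = 363 - 0.477·392 = 176.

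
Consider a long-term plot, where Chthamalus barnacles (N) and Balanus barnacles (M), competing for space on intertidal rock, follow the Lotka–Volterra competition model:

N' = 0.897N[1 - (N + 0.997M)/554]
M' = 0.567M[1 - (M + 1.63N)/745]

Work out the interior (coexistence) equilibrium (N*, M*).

N* ≈ 302, M* ≈ 253

Setting both brackets to zero gives the nullclines N + 0.997M = 554 and 1.63N + M = 745.
Substituting M = 745 - 1.63N into the first: N(1 - 0.997·1.63) = 554 - 0.997·745.
So N* = -189/-0.625 = 302, and then M* = 745 - 1.63·302 = 253.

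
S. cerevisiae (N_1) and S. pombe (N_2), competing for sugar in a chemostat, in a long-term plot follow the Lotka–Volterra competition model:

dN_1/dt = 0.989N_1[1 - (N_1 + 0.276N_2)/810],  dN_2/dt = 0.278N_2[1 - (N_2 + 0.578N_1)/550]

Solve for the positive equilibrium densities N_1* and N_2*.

N_1* ≈ 783, N_2* ≈ 97.4

Setting both brackets to zero gives the nullclines N_1 + 0.276N_2 = 810 and 0.578N_1 + N_2 = 550.
Substituting N_2 = 550 - 0.578N_1 into the first: N_1(1 - 0.276·0.578) = 810 - 0.276·550.
So N_1* = 658/0.84 = 783, and then N_2* = 550 - 0.578·783 = 97.4.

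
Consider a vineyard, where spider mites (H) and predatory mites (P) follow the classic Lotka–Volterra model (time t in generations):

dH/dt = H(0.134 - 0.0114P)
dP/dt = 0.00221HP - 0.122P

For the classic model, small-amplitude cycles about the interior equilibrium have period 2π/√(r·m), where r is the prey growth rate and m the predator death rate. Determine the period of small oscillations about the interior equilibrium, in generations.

T ≈ 49.1 generations

Here r = 0.134 and m = 0.122, so r·m = 0.0163.
ω = √0.0163 = 0.128 per generation, hence T = 2π/ω ≈ 49.1 generations.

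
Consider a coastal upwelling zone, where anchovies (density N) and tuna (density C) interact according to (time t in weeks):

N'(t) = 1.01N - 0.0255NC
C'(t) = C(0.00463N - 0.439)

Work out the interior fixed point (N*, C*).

Set dC/dt = 0 with C > 0: 0.00463N - 0.439 = 0, so N* = 0.439/0.00463 = 94.8.
Set dN/dt = 0 with N > 0: 1.01 - 0.0255C = 0, so C* = 1.01/0.0255 = 39.6.

N* ≈ 94.8, C* ≈ 39.6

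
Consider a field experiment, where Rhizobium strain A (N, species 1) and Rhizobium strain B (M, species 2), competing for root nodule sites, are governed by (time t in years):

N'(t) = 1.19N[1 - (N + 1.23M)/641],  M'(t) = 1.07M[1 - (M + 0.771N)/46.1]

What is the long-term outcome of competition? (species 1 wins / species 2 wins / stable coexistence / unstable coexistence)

Compare the nullcline intercepts: K1/α12 = 641/1.23 = 521 > K2 = 46.1; K2/α21 = 46.1/0.771 = 59.8 < K1 = 641.
Since the inequalities point opposite ways, species 1 can invade but species 2 cannot.

species 1 excludes species 2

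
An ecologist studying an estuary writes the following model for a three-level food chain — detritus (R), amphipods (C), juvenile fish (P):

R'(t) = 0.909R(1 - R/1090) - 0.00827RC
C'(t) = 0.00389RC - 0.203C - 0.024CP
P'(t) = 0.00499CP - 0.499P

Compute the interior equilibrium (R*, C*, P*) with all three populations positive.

R* ≈ 98.3, C* ≈ 100, P* ≈ 7.48

From dP/dt = 0: 0.00499C* = 0.499, so C* = 100.
From dR/dt = 0: 0.909(1 - R*/1090) = 0.00827·100, giving R* = 1090·(1 - 0.91) = 98.3.
From dC/dt = 0: 0.00389·98.3 - 0.203 = 0.024P*, so P* = 0.179/0.024 = 7.48.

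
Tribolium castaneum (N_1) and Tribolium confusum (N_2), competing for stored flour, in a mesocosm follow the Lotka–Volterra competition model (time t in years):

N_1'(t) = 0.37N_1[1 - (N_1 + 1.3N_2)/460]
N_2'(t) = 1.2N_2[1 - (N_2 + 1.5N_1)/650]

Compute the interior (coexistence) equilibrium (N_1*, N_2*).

Setting both brackets to zero gives the nullclines N_1 + 1.3N_2 = 460 and 1.5N_1 + N_2 = 650.
Substituting N_2 = 650 - 1.5N_1 into the first: N_1(1 - 1.3·1.5) = 460 - 1.3·650.
So N_1* = -385/-0.95 = 405, and then N_2* = 650 - 1.5·405 = 42.1.

N_1* ≈ 405, N_2* ≈ 42.1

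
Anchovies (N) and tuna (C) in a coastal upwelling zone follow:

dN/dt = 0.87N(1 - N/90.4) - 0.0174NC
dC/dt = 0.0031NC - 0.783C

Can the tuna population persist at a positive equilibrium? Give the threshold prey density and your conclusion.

Threshold N = 253; K < 253, so no, the predator goes extinct.

The predator equation gives dC/dt > 0 only when N > 0.783/0.0031 = 253.
Without the predator, N → K = 90.4. Since 90.4 < 253, the predator cannot invade.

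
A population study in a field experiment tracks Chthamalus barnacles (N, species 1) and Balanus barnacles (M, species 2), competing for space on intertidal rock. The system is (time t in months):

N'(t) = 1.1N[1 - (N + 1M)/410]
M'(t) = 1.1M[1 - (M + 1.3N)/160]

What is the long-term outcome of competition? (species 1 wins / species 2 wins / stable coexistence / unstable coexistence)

Compare the nullcline intercepts: K1/α12 = 410/1 = 410 > K2 = 160; K2/α21 = 160/1.3 = 123 < K1 = 410.
Since the inequalities point opposite ways, species 1 can invade but species 2 cannot.

species 1 excludes species 2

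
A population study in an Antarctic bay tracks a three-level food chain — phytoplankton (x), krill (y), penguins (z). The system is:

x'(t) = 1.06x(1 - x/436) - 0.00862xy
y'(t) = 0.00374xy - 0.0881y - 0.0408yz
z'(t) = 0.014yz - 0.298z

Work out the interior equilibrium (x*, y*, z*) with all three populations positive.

From dz/dt = 0: 0.014y* = 0.298, so y* = 21.3.
From dx/dt = 0: 1.06(1 - x*/436) = 0.00862·21.3, giving x* = 436·(1 - 0.173) = 361.
From dy/dt = 0: 0.00374·361 - 0.0881 = 0.0408z*, so z* = 1.26/0.0408 = 30.9.

x* ≈ 361, y* ≈ 21.3, z* ≈ 30.9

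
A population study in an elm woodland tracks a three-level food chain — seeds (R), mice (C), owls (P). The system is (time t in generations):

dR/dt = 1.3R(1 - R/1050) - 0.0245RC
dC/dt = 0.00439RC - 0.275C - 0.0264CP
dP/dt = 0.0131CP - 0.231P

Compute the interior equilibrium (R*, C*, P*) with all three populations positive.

From dP/dt = 0: 0.0131C* = 0.231, so C* = 17.6.
From dR/dt = 0: 1.3(1 - R*/1050) = 0.0245·17.6, giving R* = 1050·(1 - 0.332) = 701.
From dC/dt = 0: 0.00439·701 - 0.275 = 0.0264P*, so P* = 2.8/0.0264 = 106.

R* ≈ 701, C* ≈ 17.6, P* ≈ 106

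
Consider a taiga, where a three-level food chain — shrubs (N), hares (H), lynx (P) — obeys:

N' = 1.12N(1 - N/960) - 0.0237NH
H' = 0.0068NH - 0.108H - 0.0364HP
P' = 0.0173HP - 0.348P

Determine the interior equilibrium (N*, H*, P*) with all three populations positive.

N* ≈ 551, H* ≈ 20.1, P* ≈ 100

From dP/dt = 0: 0.0173H* = 0.348, so H* = 20.1.
From dN/dt = 0: 1.12(1 - N*/960) = 0.0237·20.1, giving N* = 960·(1 - 0.426) = 551.
From dH/dt = 0: 0.0068·551 - 0.108 = 0.0364P*, so P* = 3.64/0.0364 = 100.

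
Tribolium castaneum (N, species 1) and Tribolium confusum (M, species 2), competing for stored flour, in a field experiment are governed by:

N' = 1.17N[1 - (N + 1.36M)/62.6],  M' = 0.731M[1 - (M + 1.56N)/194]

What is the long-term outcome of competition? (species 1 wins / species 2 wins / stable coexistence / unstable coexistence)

Compare the nullcline intercepts: K1/α12 = 62.6/1.36 = 46 < K2 = 194; K2/α21 = 194/1.56 = 124 > K1 = 62.6.
Since the inequalities point opposite ways, species 2 can invade but species 1 cannot.

species 2 excludes species 1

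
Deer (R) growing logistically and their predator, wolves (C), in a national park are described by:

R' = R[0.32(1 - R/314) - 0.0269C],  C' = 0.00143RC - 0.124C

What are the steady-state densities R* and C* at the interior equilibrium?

From dC/dt = 0 with C > 0: 0.00143R* = 0.124, so R* = 86.7.
Substitute into dR/dt = 0: 0.32(1 - 86.7/314) = 0.0269C*.
The bracket is 0.724, giving C* = 0.232/0.0269 = 8.61.

R* ≈ 86.7, C* ≈ 8.61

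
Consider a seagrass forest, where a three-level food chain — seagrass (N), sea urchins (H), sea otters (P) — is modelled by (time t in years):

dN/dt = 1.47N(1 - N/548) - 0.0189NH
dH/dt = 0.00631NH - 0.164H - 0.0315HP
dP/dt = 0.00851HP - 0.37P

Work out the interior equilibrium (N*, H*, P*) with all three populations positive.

From dP/dt = 0: 0.00851H* = 0.37, so H* = 43.5.
From dN/dt = 0: 1.47(1 - N*/548) = 0.0189·43.5, giving N* = 548·(1 - 0.559) = 242.
From dH/dt = 0: 0.00631·242 - 0.164 = 0.0315P*, so P* = 1.36/0.0315 = 43.2.

N* ≈ 242, H* ≈ 43.5, P* ≈ 43.2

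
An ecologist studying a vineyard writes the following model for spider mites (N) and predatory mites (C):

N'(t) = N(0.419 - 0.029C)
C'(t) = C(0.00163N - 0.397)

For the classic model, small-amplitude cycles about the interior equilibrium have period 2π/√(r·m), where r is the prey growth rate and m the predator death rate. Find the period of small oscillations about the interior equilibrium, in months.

T ≈ 15.4 months

Here r = 0.419 and m = 0.397, so r·m = 0.166.
ω = √0.166 = 0.408 per month, hence T = 2π/ω ≈ 15.4 months.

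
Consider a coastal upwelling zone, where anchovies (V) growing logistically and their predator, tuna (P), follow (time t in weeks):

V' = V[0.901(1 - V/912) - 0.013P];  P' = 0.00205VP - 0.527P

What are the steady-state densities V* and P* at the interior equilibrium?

From dP/dt = 0 with P > 0: 0.00205V* = 0.527, so V* = 257.
Substitute into dV/dt = 0: 0.901(1 - 257/912) = 0.013P*.
The bracket is 0.718, giving P* = 0.647/0.013 = 49.8.

V* ≈ 257, P* ≈ 49.8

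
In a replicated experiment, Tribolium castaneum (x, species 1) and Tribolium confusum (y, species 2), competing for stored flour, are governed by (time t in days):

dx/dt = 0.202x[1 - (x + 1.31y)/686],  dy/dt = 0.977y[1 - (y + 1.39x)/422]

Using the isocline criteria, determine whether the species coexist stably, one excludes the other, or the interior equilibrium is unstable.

species 1 excludes species 2

Compare the nullcline intercepts: K1/α12 = 686/1.31 = 524 > K2 = 422; K2/α21 = 422/1.39 = 304 < K1 = 686.
Since the inequalities point opposite ways, species 1 can invade but species 2 cannot.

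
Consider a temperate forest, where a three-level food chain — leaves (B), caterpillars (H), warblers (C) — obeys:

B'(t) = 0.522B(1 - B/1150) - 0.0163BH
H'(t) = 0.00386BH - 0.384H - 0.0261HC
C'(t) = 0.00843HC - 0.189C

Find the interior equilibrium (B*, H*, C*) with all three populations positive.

From dC/dt = 0: 0.00843H* = 0.189, so H* = 22.4.
From dB/dt = 0: 0.522(1 - B*/1150) = 0.0163·22.4, giving B* = 1150·(1 - 0.7) = 345.
From dH/dt = 0: 0.00386·345 - 0.384 = 0.0261C*, so C* = 0.947/0.0261 = 36.3.

B* ≈ 345, H* ≈ 22.4, C* ≈ 36.3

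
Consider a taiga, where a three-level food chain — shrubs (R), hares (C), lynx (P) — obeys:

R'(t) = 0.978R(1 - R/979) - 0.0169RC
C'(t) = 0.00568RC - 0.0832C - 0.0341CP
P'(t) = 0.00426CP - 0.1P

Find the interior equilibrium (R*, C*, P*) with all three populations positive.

R* ≈ 582, C* ≈ 23.5, P* ≈ 94.5

From dP/dt = 0: 0.00426C* = 0.1, so C* = 23.5.
From dR/dt = 0: 0.978(1 - R*/979) = 0.0169·23.5, giving R* = 979·(1 - 0.406) = 582.
From dC/dt = 0: 0.00568·582 - 0.0832 = 0.0341P*, so P* = 3.22/0.0341 = 94.5.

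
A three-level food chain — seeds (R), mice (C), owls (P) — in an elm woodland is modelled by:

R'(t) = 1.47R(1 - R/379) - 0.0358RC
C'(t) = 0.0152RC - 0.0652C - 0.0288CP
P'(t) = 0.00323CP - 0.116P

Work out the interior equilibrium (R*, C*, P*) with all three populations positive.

From dP/dt = 0: 0.00323C* = 0.116, so C* = 35.9.
From dR/dt = 0: 1.47(1 - R*/379) = 0.0358·35.9, giving R* = 379·(1 - 0.875) = 47.5.
From dC/dt = 0: 0.0152·47.5 - 0.0652 = 0.0288P*, so P* = 0.657/0.0288 = 22.8.

R* ≈ 47.5, C* ≈ 35.9, P* ≈ 22.8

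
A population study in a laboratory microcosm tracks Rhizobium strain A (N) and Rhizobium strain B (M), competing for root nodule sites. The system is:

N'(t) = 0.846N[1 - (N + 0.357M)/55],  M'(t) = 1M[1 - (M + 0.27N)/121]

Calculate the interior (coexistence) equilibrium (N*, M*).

Setting both brackets to zero gives the nullclines N + 0.357M = 55 and 0.27N + M = 121.
Substituting M = 121 - 0.27N into the first: N(1 - 0.357·0.27) = 55 - 0.357·121.
So N* = 11.8/0.904 = 13.1, and then M* = 121 - 0.27·13.1 = 117.

N* ≈ 13.1, M* ≈ 117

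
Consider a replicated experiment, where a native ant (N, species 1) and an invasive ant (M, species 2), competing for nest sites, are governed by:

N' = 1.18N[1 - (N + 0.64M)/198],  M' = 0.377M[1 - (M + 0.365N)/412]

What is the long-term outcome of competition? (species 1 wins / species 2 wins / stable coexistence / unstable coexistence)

species 2 excludes species 1

Compare the nullcline intercepts: K1/α12 = 198/0.64 = 309 < K2 = 412; K2/α21 = 412/0.365 = 1130 > K1 = 198.
Since the inequalities point opposite ways, species 2 can invade but species 1 cannot.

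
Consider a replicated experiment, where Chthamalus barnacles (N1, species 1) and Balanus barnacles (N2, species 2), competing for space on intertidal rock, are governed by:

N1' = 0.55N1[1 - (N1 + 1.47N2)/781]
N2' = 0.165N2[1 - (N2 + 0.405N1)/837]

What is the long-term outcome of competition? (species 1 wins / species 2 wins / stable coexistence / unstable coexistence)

Compare the nullcline intercepts: K1/α12 = 781/1.47 = 531 < K2 = 837; K2/α21 = 837/0.405 = 2070 > K1 = 781.
Since the inequalities point opposite ways, species 2 can invade but species 1 cannot.

species 2 excludes species 1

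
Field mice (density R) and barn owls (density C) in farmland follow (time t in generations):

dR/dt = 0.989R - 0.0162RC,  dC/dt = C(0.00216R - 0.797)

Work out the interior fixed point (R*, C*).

Set dC/dt = 0 with C > 0: 0.00216R - 0.797 = 0, so R* = 0.797/0.00216 = 369.
Set dR/dt = 0 with R > 0: 0.989 - 0.0162C = 0, so C* = 0.989/0.0162 = 61.

R* ≈ 369, C* ≈ 61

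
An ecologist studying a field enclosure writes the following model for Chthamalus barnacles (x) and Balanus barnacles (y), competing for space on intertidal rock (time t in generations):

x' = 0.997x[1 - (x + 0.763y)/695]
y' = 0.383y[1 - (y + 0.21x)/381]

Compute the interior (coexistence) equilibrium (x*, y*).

Setting both brackets to zero gives the nullclines x + 0.763y = 695 and 0.21x + y = 381.
Substituting y = 381 - 0.21x into the first: x(1 - 0.763·0.21) = 695 - 0.763·381.
So x* = 404/0.84 = 481, and then y* = 381 - 0.21·481 = 280.

x* ≈ 481, y* ≈ 280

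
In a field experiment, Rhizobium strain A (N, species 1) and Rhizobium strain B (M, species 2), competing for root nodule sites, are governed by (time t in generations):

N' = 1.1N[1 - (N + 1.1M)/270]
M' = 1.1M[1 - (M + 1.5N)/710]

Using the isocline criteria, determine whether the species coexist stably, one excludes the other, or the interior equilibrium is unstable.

Compare the nullcline intercepts: K1/α12 = 270/1.1 = 245 < K2 = 710; K2/α21 = 710/1.5 = 473 > K1 = 270.
Since the inequalities point opposite ways, species 2 can invade but species 1 cannot.

species 2 excludes species 1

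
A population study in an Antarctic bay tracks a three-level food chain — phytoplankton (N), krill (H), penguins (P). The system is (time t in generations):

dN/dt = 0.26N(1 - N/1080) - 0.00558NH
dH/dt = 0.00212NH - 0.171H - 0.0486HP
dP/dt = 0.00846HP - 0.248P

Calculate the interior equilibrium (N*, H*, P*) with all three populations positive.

From dP/dt = 0: 0.00846H* = 0.248, so H* = 29.3.
From dN/dt = 0: 0.26(1 - N*/1080) = 0.00558·29.3, giving N* = 1080·(1 - 0.629) = 401.
From dH/dt = 0: 0.00212·401 - 0.171 = 0.0486P*, so P* = 0.678/0.0486 = 14.

N* ≈ 401, H* ≈ 29.3, P* ≈ 14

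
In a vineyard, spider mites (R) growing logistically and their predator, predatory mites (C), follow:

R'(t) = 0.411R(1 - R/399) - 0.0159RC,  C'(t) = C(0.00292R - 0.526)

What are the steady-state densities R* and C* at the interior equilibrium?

R* ≈ 180, C* ≈ 14.2

From dC/dt = 0 with C > 0: 0.00292R* = 0.526, so R* = 180.
Substitute into dR/dt = 0: 0.411(1 - 180/399) = 0.0159C*.
The bracket is 0.549, giving C* = 0.225/0.0159 = 14.2.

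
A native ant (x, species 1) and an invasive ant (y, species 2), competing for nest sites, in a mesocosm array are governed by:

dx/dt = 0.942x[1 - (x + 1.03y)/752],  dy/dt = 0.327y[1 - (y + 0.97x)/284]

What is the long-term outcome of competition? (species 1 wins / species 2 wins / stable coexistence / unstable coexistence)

Compare the nullcline intercepts: K1/α12 = 752/1.03 = 730 > K2 = 284; K2/α21 = 284/0.97 = 293 < K1 = 752.
Since the inequalities point opposite ways, species 1 can invade but species 2 cannot.

species 1 excludes species 2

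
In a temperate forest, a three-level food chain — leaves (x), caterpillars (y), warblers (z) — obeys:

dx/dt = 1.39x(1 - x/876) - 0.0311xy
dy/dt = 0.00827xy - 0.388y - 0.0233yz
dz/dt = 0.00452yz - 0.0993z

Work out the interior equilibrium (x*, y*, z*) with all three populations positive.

From dz/dt = 0: 0.00452y* = 0.0993, so y* = 22.
From dx/dt = 0: 1.39(1 - x*/876) = 0.0311·22, giving x* = 876·(1 - 0.492) = 445.
From dy/dt = 0: 0.00827·445 - 0.388 = 0.0233z*, so z* = 3.3/0.0233 = 141.

x* ≈ 445, y* ≈ 22, z* ≈ 141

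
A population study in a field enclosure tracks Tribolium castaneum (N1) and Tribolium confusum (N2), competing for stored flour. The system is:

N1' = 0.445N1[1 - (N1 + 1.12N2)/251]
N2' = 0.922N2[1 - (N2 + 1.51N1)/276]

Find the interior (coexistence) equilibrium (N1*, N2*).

Setting both brackets to zero gives the nullclines N1 + 1.12N2 = 251 and 1.51N1 + N2 = 276.
Substituting N2 = 276 - 1.51N1 into the first: N1(1 - 1.12·1.51) = 251 - 1.12·276.
So N1* = -58.1/-0.691 = 84.1, and then N2* = 276 - 1.51·84.1 = 149.

N1* ≈ 84.1, N2* ≈ 149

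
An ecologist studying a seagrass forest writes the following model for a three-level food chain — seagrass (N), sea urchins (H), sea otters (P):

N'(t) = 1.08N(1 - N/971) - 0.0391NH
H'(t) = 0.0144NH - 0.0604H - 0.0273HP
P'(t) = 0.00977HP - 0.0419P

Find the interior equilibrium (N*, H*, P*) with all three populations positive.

From dP/dt = 0: 0.00977H* = 0.0419, so H* = 4.29.
From dN/dt = 0: 1.08(1 - N*/971) = 0.0391·4.29, giving N* = 971·(1 - 0.155) = 820.
From dH/dt = 0: 0.0144·820 - 0.0604 = 0.0273P*, so P* = 11.8/0.0273 = 430.

N* ≈ 820, H* ≈ 4.29, P* ≈ 430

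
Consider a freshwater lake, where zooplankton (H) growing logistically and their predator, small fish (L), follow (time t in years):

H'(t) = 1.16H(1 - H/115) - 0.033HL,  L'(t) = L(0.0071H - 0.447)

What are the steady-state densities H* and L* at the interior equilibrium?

From dL/dt = 0 with L > 0: 0.0071H* = 0.447, so H* = 63.
Substitute into dH/dt = 0: 1.16(1 - 63/115) = 0.033L*.
The bracket is 0.453, giving L* = 0.525/0.033 = 15.9.

H* ≈ 63, L* ≈ 15.9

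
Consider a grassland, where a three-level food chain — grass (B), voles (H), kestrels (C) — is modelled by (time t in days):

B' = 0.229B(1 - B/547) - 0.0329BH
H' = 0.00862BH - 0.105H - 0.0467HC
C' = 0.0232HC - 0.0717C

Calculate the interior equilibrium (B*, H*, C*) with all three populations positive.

B* ≈ 304, H* ≈ 3.09, C* ≈ 53.9

From dC/dt = 0: 0.0232H* = 0.0717, so H* = 3.09.
From dB/dt = 0: 0.229(1 - B*/547) = 0.0329·3.09, giving B* = 547·(1 - 0.444) = 304.
From dH/dt = 0: 0.00862·304 - 0.105 = 0.0467C*, so C* = 2.52/0.0467 = 53.9.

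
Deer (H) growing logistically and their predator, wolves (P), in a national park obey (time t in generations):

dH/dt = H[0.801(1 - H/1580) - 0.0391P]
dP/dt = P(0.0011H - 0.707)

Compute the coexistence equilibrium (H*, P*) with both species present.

H* ≈ 643, P* ≈ 12.2

From dP/dt = 0 with P > 0: 0.0011H* = 0.707, so H* = 643.
Substitute into dH/dt = 0: 0.801(1 - 643/1580) = 0.0391P*.
The bracket is 0.593, giving P* = 0.475/0.0391 = 12.2.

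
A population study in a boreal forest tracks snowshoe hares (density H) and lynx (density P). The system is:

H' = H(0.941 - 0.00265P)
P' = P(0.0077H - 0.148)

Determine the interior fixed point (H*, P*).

H* ≈ 19.2, P* ≈ 355

Set dP/dt = 0 with P > 0: 0.0077H - 0.148 = 0, so H* = 0.148/0.0077 = 19.2.
Set dH/dt = 0 with H > 0: 0.941 - 0.00265P = 0, so P* = 0.941/0.00265 = 355.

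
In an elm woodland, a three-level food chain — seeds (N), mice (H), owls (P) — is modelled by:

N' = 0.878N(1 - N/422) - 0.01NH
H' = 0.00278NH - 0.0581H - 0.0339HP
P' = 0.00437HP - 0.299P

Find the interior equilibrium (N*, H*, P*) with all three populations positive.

N* ≈ 93.1, H* ≈ 68.4, P* ≈ 5.92

From dP/dt = 0: 0.00437H* = 0.299, so H* = 68.4.
From dN/dt = 0: 0.878(1 - N*/422) = 0.01·68.4, giving N* = 422·(1 - 0.779) = 93.1.
From dH/dt = 0: 0.00278·93.1 - 0.0581 = 0.0339P*, so P* = 0.201/0.0339 = 5.92.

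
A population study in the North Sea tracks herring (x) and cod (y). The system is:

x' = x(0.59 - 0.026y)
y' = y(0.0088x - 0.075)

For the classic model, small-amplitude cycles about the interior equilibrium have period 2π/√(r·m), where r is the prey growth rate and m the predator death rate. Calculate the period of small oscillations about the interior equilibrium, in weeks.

T ≈ 29.9 weeks

Here r = 0.59 and m = 0.075, so r·m = 0.0442.
ω = √0.0442 = 0.21 per week, hence T = 2π/ω ≈ 29.9 weeks.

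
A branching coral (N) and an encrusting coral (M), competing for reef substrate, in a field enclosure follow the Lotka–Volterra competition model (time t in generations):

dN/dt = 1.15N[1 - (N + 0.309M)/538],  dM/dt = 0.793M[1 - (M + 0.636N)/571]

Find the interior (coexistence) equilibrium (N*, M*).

N* ≈ 450, M* ≈ 285

Setting both brackets to zero gives the nullclines N + 0.309M = 538 and 0.636N + M = 571.
Substituting M = 571 - 0.636N into the first: N(1 - 0.309·0.636) = 538 - 0.309·571.
So N* = 362/0.803 = 450, and then M* = 571 - 0.636·450 = 285.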